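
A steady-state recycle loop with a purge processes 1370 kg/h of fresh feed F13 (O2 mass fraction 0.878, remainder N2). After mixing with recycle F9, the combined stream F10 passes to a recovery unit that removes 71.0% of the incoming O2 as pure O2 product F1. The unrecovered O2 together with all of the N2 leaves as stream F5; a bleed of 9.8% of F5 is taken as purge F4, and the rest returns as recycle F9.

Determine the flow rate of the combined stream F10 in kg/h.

3334 kg/h

N2 enters only via F13 and leaves only via the purge: 1370×0.122 = 0.098×(N2 in F5), and the recovery unit passes all N2, so N2 in F10 = N2 in F5 = 1705.5 kg/h.
O2 in F10: m_A = 1370×0.878 + (1−0.098)·(1−0.710)·m_A, so m_A = 1202.9/0.7384 = 1629 kg/h.
F10 = 1629 + 1705.5 = 3334.5 kg/h.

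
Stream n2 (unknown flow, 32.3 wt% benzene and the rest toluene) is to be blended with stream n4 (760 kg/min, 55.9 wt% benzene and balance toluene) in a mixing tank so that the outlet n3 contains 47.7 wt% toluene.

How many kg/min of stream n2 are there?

Let n2 be the unknown flow. Total out = 760 + n2.
toluene balance: 335.16 + 0.677·n2 = 0.477·(760 + n2)
(0.677 − 0.477)·n2 = 0.477×760 − 335.16 = 27.36
n2 = 27.36 / 0.200 = 136.8 kg/min

136.8 kg/min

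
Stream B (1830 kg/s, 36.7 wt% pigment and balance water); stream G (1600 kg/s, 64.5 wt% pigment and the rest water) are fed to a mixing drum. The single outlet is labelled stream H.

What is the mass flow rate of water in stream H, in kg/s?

1726 kg/s

water out = water in = 1830×0.633 + 1600×0.355 = 1726.4 kg/s.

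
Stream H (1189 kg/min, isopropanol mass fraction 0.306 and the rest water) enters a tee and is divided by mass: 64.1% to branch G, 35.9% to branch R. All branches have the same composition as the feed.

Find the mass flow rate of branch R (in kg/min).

426.9 kg/min

Branch R flow = 0.359×1189 = 426.85 kg/min.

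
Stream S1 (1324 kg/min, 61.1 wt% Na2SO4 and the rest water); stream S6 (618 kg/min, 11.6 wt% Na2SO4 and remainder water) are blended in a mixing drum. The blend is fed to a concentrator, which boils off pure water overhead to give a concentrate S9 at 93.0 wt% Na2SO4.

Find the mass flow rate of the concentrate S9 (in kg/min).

Na2SO4 entering = 1324×0.611 + 618×0.116 = 880.65 kg/min.
All Na2SO4 reports to S9, so S9 = 880.65/0.930 = 946.94 kg/min.

946.9 kg/min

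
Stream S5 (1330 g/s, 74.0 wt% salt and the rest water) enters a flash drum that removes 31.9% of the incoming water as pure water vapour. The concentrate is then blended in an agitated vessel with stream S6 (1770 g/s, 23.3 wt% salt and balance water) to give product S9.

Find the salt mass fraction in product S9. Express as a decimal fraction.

0.467

Vapour removed = 0.319×0.260×1330 = 110.31 g/s; concentrate = 1219.7 g/s.
salt reaching the mixer = 984.2 (from concentrate) + 1770×0.233 = 1396.6 g/s.
Product flow = 1219.7 + 1770 = 2989.7 g/s; salt fraction = 0.467.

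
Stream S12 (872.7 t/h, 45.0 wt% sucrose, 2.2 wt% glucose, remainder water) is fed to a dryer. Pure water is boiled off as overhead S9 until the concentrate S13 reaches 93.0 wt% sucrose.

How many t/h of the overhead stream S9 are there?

sucrose is conserved: 872.7×0.450 = 392.72 t/h all reports to the concentrate.
Concentrate = 392.72/(target fraction) = 422.27 t/h.
Overhead = 872.7 − 422.27 = 450.43 t/h.

450.4 t/h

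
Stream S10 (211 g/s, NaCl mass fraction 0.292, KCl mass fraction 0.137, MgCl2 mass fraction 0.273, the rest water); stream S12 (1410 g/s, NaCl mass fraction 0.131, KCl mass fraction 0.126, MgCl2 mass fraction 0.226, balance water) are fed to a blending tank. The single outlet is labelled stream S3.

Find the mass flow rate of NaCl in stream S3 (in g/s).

246.3 g/s

NaCl out = NaCl in = 211×0.292 + 1410×0.131 = 246.32 g/s.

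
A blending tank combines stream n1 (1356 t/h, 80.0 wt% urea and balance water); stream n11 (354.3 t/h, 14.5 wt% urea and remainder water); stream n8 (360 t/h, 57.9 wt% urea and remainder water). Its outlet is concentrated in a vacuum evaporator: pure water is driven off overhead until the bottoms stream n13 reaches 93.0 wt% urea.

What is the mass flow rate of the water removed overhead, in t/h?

624.5 t/h

urea entering = 1356×0.800 + 354.3×0.145 + 360×0.579 = 1344.6 t/h.
All urea reports to n13, so n13 = 1344.6/0.930 = 1445.8 t/h.
Total feed = 2070.3 t/h; overhead = 2070.3 − 1445.8 = 624.48 t/h.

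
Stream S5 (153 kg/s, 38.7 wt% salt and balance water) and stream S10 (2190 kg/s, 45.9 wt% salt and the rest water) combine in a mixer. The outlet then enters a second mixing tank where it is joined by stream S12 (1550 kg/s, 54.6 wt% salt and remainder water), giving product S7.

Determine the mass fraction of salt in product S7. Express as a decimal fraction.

0.4908

Overall, product flow = 3893 kg/s.
salt in = 153×0.387 + 2190×0.459 + 1550×0.546 = 1910.7 kg/s.
salt fraction in S7 = 0.4908.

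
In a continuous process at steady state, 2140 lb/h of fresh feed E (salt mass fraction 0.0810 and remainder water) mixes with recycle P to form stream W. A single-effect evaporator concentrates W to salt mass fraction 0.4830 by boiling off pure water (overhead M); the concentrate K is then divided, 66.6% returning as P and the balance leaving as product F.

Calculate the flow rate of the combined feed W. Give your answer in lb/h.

2856 lb/h

Overall salt balance (none leaves overhead): salt in fresh feed = salt in product, i.e. 2140×0.081 = (1−0.666)·K·0.483.
K = 173.34/(0.483×0.334) = 1074.5 lb/h.
Recycle P = 0.666×1074.5 = 715.61 lb/h.
Combined feed W = 2140 + 715.61 = 2855.6 lb/h.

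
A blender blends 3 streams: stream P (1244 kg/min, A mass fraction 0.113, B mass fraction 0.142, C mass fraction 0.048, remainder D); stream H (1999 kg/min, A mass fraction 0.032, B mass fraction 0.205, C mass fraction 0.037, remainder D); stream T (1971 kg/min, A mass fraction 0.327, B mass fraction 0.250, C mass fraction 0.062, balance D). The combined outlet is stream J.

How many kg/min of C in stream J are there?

255.9 kg/min

C out = C in = 1244×0.048 + 1999×0.037 + 1971×0.062 = 255.88 kg/min.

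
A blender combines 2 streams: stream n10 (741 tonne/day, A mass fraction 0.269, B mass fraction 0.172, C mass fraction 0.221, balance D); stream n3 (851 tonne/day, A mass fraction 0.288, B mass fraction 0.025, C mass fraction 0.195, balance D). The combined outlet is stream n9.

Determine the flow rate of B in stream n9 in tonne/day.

B out = B in = 741×0.172 + 851×0.025 = 148.73 tonne/day.

148.7 tonne/day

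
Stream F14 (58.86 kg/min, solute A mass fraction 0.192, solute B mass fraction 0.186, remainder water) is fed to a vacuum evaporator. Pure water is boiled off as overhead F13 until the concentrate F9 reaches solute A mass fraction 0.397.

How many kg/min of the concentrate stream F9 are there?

solute A is conserved: 58.86×0.192 = 11.301 kg/min all reports to the concentrate.
Concentrate = 11.301/(target fraction) = 28.466 kg/min.

28.47 kg/min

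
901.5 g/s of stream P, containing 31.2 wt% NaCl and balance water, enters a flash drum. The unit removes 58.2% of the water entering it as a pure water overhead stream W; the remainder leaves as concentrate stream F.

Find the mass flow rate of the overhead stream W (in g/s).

water entering = 901.5×0.688 = 620.23 g/s; overhead removed = 0.582×620.23 = 360.98 g/s.

361 g/s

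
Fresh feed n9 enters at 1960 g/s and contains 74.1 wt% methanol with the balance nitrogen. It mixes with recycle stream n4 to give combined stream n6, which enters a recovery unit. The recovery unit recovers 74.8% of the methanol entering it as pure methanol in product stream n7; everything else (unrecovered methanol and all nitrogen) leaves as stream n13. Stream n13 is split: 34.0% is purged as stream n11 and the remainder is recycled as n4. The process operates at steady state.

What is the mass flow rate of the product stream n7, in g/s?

1303 g/s

methanol in n6: m_A = 1960×0.741 + (1−0.340)·(1−0.748)·m_A, so m_A = 1452.4/0.8337 = 1742.1 g/s.
Product n7 = 0.748×1742.1 = 1303.1 g/s.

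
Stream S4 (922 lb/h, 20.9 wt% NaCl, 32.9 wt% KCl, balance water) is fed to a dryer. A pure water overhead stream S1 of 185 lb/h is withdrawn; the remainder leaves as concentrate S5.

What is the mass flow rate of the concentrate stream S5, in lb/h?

Concentrate = 922 − 185 = 737 lb/h.

737 lb/h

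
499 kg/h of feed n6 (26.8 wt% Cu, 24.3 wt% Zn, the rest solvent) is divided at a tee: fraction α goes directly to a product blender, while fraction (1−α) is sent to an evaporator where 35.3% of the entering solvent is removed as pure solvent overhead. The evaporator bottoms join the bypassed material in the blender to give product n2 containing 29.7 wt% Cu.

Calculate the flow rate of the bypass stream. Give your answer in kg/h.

All 499×0.268 = 133.73 kg/h of Cu reaches n2, so n2 = 133.73/0.297 = 450.28 kg/h and vapour = 48.724 kg/h.
The evaporator receives (1−α)·499 of feed at 0.489 solvent and removes 0.353 of that solvent:
0.353×0.489×(1−α)×499 = 48.724
(1−α) = 48.724/86.136 = 0.5657;  α = 0.4343.
Bypass flow = 0.4343×499 = 216.73 kg/h.

216.7 kg/h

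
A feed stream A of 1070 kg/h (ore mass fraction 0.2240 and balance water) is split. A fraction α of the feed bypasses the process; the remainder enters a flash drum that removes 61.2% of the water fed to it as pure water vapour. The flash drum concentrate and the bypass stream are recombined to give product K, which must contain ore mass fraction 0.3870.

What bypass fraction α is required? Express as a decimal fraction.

0.113

All 1070×0.224 = 239.68 kg/h of ore reaches K, so K = 239.68/0.387 = 619.33 kg/h and vapour = 450.67 kg/h.
The evaporator receives (1−α)·1070 of feed at 0.776 water and removes 0.612 of that water:
0.612×0.776×(1−α)×1070 = 450.67
(1−α) = 450.67/508.16 = 0.8869;  α = 0.1131.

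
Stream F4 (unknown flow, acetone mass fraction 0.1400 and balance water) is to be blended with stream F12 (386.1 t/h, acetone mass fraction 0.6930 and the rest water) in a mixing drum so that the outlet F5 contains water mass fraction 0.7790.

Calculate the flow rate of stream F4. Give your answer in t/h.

Let F4 be the unknown flow. Total out = 386.1 + F4.
water balance: 118.53 + 0.860·F4 = 0.779·(386.1 + F4)
(0.860 − 0.779)·F4 = 0.779×386.1 − 118.53 = 182.24
F4 = 182.24 / 0.081 = 2249.9 t/h

2250 t/h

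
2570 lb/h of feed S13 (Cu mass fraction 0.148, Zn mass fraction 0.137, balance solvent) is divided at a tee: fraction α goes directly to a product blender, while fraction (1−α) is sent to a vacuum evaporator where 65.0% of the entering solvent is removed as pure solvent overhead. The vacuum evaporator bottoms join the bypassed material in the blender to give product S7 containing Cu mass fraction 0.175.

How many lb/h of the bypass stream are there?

1717 lb/h

All 2570×0.148 = 380.36 lb/h of Cu reaches S7, so S7 = 380.36/0.175 = 2173.5 lb/h and vapour = 396.51 lb/h.
The evaporator receives (1−α)·2570 of feed at 0.715 solvent and removes 0.650 of that solvent:
0.650×0.715×(1−α)×2570 = 396.51
(1−α) = 396.51/1194.4 = 0.3320;  α = 0.6680.
Bypass flow = 0.6680×2570 = 1716.8 lb/h.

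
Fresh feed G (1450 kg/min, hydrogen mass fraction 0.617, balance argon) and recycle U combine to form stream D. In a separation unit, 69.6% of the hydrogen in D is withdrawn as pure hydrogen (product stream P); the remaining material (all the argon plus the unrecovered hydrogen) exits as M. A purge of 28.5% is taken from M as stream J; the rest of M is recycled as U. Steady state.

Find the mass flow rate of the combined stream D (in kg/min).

argon enters only via G and leaves only via the purge: 1450×0.383 = 0.285×(argon in M), and the separation unit passes all argon, so argon in D = argon in M = 1948.6 kg/min.
hydrogen in D: m_A = 1450×0.617 + (1−0.285)·(1−0.696)·m_A, so m_A = 894.65/0.7826 = 1143.1 kg/min.
D = 1143.1 + 1948.6 = 3091.7 kg/min.

3092 kg/min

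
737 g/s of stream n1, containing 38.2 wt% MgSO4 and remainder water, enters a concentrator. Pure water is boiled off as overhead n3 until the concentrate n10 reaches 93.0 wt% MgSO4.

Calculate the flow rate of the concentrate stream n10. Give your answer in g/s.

MgSO4 is conserved: 737×0.382 = 281.53 g/s all reports to the concentrate.
Concentrate = 281.53/(target fraction) = 302.72 g/s.

302.7 g/s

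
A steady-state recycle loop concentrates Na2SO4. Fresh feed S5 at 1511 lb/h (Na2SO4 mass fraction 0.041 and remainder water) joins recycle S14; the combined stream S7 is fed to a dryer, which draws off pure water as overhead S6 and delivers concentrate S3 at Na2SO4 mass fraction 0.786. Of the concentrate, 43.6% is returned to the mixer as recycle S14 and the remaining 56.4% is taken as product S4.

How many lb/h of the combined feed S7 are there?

Overall Na2SO4 balance (none leaves overhead): Na2SO4 in fresh feed = Na2SO4 in product, i.e. 1511×0.041 = (1−0.436)·S3·0.786.
S3 = 61.951/(0.786×0.564) = 139.75 lb/h.
Recycle S14 = 0.436×139.75 = 60.93 lb/h.
Combined feed S7 = 1511 + 60.93 = 1571.9 lb/h.

1572 lb/h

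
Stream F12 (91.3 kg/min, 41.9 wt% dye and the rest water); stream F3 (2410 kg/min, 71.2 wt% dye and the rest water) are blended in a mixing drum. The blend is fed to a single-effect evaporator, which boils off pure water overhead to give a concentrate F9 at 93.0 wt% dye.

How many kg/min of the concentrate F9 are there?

dye entering = 91.3×0.419 + 2410×0.712 = 1754.2 kg/min.
All dye reports to F9, so F9 = 1754.2/0.930 = 1886.2 kg/min.

1886 kg/min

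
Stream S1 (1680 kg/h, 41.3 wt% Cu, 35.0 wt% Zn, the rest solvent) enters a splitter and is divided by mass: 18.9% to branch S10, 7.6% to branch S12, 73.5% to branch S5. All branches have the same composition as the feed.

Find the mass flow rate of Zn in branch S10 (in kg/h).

Branch S10 total = 0.189×1680 = 317.52 kg/h.
Zn in S10 = 0.350×317.52 = 111.13 kg/h.

111.1 kg/h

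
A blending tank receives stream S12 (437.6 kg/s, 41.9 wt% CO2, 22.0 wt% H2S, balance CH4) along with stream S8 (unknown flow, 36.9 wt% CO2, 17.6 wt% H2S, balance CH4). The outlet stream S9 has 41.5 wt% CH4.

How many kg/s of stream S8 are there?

590.8 kg/s

Let S8 be the unknown flow. Total out = 437.6 + S8.
CH4 balance: 157.97 + 0.455·S8 = 0.415·(437.6 + S8)
(0.455 − 0.415)·S8 = 0.415×437.6 − 157.97 = 23.63
S8 = 23.63 / 0.040 = 590.76 kg/s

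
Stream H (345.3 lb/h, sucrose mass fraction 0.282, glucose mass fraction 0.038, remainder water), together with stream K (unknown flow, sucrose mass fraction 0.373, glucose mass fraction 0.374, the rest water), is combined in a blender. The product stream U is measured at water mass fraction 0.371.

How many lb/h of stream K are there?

904.2 lb/h

Let K be the unknown flow. Total out = 345.3 + K.
water balance: 234.8 + 0.253·K = 0.371·(345.3 + K)
(0.253 − 0.371)·K = 0.371×345.3 − 234.8 = -106.7
K = -106.7 / -0.118 = 904.22 lb/h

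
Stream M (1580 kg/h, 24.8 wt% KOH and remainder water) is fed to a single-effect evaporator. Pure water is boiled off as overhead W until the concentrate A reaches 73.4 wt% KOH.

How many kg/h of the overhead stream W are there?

KOH is conserved: 1580×0.248 = 391.84 kg/h all reports to the concentrate.
Concentrate = 391.84/(target fraction) = 533.84 kg/h.
Overhead = 1580 − 533.84 = 1046.2 kg/h.

1046 kg/h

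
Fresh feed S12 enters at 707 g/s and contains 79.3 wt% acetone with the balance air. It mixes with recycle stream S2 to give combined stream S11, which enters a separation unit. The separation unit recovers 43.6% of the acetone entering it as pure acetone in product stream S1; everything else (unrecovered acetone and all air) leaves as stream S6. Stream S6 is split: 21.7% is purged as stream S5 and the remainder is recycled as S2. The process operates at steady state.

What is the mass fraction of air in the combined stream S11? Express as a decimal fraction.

air enters only via S12 and leaves only via the purge: 707×0.207 = 0.217×(air in S6), and the separation unit passes all air, so air in S11 = air in S6 = 674.42 g/s.
acetone in S11: m_A = 707×0.793 + (1−0.217)·(1−0.436)·m_A, so m_A = 560.65/0.5584 = 1004.1 g/s.
S11 = 1004.1 + 674.42 = 1678.5 g/s.
air fraction in S11 = 674.42/1678.5 = 0.402.

0.402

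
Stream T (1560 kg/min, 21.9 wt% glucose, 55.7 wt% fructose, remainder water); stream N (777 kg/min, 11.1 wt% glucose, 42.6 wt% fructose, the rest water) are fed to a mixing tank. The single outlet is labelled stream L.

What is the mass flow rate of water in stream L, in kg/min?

water out = water in = 1560×0.224 + 777×0.463 = 709.19 kg/min.

709.2 kg/min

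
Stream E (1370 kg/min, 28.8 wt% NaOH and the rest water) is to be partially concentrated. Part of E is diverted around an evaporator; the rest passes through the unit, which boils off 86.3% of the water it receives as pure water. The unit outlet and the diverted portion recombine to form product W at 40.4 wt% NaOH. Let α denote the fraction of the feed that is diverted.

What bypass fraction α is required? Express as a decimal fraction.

All 1370×0.288 = 394.56 kg/min of NaOH reaches W, so W = 394.56/0.404 = 976.63 kg/min and vapour = 393.37 kg/min.
The evaporator receives (1−α)·1370 of feed at 0.712 water and removes 0.863 of that water:
0.863×0.712×(1−α)×1370 = 393.37
(1−α) = 393.37/841.8 = 0.4673;  α = 0.5327.

0.533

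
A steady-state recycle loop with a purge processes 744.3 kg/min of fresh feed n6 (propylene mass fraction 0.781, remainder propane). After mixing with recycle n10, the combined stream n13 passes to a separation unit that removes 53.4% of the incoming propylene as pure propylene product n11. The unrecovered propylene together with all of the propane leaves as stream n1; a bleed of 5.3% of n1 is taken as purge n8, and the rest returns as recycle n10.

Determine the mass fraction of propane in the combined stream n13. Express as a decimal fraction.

propane enters only via n6 and leaves only via the purge: 744.3×0.219 = 0.053×(propane in n1), and the separation unit passes all propane, so propane in n13 = propane in n1 = 3075.5 kg/min.
propylene in n13: m_A = 744.3×0.781 + (1−0.053)·(1−0.534)·m_A, so m_A = 581.3/0.5587 = 1040.5 kg/min.
n13 = 1040.5 + 3075.5 = 4116 kg/min.
propane fraction in n13 = 3075.5/4116 = 0.747.

0.747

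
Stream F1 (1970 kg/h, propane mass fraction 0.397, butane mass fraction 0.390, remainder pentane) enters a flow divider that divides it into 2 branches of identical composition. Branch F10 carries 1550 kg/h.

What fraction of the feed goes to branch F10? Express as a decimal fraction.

Fraction to F10 = 1550/1970 = 0.7868.

0.787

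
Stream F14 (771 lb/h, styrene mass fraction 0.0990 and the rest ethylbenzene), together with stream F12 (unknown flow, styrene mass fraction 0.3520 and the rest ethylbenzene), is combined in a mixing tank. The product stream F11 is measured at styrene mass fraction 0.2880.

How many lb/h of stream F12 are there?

Let F12 be the unknown flow. Total out = 771 + F12.
styrene balance: 76.329 + 0.352·F12 = 0.288·(771 + F12)
(0.352 − 0.288)·F12 = 0.288×771 − 76.329 = 145.72
F12 = 145.72 / 0.064 = 2276.9 lb/h

2277 lb/h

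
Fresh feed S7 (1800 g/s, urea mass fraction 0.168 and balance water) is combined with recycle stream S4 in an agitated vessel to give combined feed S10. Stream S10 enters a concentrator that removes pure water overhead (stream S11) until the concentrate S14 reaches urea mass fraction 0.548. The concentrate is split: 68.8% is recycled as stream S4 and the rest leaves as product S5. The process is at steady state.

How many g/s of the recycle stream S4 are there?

Overall urea balance (none leaves overhead): urea in fresh feed = urea in product, i.e. 1800×0.168 = (1−0.688)·S14·0.548.
S14 = 302.4/(0.548×0.312) = 1768.7 g/s.
Recycle S4 = 0.688×1768.7 = 1216.8 g/s.

1217 g/s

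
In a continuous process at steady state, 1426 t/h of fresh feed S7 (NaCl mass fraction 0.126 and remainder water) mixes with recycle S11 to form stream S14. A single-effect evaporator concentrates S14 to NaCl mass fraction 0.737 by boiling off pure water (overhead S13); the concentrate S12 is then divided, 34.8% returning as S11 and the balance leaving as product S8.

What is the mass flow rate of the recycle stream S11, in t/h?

130.1 t/h

Overall NaCl balance (none leaves overhead): NaCl in fresh feed = NaCl in product, i.e. 1426×0.126 = (1−0.348)·S12·0.737.
S12 = 179.68/(0.737×0.652) = 373.92 t/h.
Recycle S11 = 0.348×373.92 = 130.12 t/h.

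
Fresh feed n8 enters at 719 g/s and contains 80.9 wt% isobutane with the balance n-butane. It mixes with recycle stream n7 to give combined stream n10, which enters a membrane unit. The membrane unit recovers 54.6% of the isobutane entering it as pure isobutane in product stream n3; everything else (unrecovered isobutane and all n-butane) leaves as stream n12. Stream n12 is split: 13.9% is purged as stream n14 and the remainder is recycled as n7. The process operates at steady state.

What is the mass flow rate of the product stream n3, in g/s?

isobutane in n10: m_A = 719×0.809 + (1−0.139)·(1−0.546)·m_A, so m_A = 581.67/0.6091 = 954.96 g/s.
Product n3 = 0.546×954.96 = 521.41 g/s.

521.4 g/s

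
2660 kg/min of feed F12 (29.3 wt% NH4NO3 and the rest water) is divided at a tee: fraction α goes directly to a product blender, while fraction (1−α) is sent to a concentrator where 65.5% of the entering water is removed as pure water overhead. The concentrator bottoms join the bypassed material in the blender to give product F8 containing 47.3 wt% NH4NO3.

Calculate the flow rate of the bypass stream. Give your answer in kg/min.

474.1 kg/min

All 2660×0.293 = 779.38 kg/min of NH4NO3 reaches F8, so F8 = 779.38/0.473 = 1647.7 kg/min and vapour = 1012.3 kg/min.
The evaporator receives (1−α)·2660 of feed at 0.707 water and removes 0.655 of that water:
0.655×0.707×(1−α)×2660 = 1012.3
(1−α) = 1012.3/1231.8 = 0.8218;  α = 0.1782.
Bypass flow = 0.1782×2660 = 474.09 kg/min.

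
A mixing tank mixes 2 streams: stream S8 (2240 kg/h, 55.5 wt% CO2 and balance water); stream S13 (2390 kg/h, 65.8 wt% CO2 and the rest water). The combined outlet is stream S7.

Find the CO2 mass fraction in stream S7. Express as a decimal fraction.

Total flow out = 2240 + 2390 = 4630 kg/h.
CO2 in = 2240×0.555 + 2390×0.658 = 2815.8 kg/h.
CO2 mass fraction in S7 = 2815.8/4630 = 0.6082.

0.6082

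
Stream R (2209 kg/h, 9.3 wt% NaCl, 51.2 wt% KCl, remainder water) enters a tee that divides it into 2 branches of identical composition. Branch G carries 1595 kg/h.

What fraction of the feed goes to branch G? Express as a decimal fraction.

0.722

Fraction to G = 1595/2209 = 0.7220.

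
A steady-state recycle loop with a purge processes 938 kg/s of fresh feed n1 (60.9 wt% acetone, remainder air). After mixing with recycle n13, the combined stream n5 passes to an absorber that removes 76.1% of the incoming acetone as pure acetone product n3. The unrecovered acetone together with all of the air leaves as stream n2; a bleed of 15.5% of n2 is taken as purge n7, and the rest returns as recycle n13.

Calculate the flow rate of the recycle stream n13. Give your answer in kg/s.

2144 kg/s

air enters only via n1 and leaves only via the purge: 938×0.391 = 0.155×(air in n2), and the absorber passes all air, so air in n5 = air in n2 = 2366.2 kg/s.
acetone in n5: m_A = 938×0.609 + (1−0.155)·(1−0.761)·m_A, so m_A = 571.24/0.7980 = 715.8 kg/s.
n2 = (1−0.761)×715.8 + 2366.2 = 2537.3 kg/s.
Recycle n13 = (1−0.155)×2537.3 = 2144 kg/s.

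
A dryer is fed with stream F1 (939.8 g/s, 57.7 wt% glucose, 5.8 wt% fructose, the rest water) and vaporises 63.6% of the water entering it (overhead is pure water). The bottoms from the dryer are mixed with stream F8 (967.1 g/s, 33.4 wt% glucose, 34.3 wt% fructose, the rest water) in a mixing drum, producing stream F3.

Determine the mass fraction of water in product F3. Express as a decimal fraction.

0.259

Vapour removed = 0.636×0.365×939.8 = 218.17 g/s; concentrate = 721.63 g/s.
water reaching the mixer = 124.86 (from concentrate) + 967.1×0.323 = 437.24 g/s.
Product flow = 721.63 + 967.1 = 1688.7 g/s; water fraction = 0.259.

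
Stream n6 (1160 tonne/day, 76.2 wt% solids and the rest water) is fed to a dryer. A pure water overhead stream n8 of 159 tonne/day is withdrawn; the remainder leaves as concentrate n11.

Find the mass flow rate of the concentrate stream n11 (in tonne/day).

1001 tonne/day

Concentrate = 1160 − 159 = 1001 tonne/day.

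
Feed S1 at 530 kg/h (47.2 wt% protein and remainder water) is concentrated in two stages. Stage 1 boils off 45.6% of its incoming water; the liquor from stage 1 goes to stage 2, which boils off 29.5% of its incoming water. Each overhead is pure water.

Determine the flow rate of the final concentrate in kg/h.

357.5 kg/h

water in feed = 530×0.528 = 279.84 kg/h.
After stage 1: water left = (1−0.456)×279.84 = 152.23; stream total = 402.39 kg/h.
After stage 2: water left = (1−0.295)×152.23 = 107.32; final concentrate = 357.48 kg/h.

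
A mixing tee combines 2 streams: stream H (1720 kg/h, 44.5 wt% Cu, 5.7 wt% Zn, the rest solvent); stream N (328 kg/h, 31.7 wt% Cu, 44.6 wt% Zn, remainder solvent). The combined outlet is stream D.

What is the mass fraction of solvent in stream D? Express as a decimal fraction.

Total flow out = 1720 + 328 = 2048 kg/h.
solvent in = 1720×0.498 + 328×0.237 = 934.3 kg/h.
solvent mass fraction in D = 934.3/2048 = 0.456.

0.456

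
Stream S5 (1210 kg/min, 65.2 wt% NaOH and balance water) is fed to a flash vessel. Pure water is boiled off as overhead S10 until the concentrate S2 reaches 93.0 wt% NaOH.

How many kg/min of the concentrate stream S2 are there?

848.3 kg/min

NaOH is conserved: 1210×0.652 = 788.92 kg/min all reports to the concentrate.
Concentrate = 788.92/(target fraction) = 848.3 kg/min.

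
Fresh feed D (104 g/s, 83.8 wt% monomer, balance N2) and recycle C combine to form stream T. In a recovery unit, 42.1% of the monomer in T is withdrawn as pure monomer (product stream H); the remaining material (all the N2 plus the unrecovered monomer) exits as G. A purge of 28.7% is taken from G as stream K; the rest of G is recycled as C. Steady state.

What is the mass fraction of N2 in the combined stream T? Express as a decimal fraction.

0.283

N2 enters only via D and leaves only via the purge: 104×0.162 = 0.287×(N2 in G), and the recovery unit passes all N2, so N2 in T = N2 in G = 58.704 g/s.
monomer in T: m_A = 104×0.838 + (1−0.287)·(1−0.421)·m_A, so m_A = 87.152/0.5872 = 148.43 g/s.
T = 148.43 + 58.704 = 207.13 g/s.
N2 fraction in T = 58.704/207.13 = 0.283.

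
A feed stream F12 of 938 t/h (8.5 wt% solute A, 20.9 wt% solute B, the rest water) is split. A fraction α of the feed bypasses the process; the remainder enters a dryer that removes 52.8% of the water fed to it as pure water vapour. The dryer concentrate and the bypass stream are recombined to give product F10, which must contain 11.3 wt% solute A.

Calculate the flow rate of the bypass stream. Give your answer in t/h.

All 938×0.085 = 79.73 t/h of solute A reaches F10, so F10 = 79.73/0.113 = 705.58 t/h and vapour = 232.42 t/h.
The evaporator receives (1−α)·938 of feed at 0.706 water and removes 0.528 of that water:
0.528×0.706×(1−α)×938 = 232.42
(1−α) = 232.42/349.66 = 0.6647;  α = 0.3353.
Bypass flow = 0.3353×938 = 314.49 t/h.

314.5 t/h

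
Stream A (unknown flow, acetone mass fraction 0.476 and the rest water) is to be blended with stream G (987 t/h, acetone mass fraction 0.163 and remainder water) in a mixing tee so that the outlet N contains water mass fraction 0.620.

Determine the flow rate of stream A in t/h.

2231 t/h

Let A be the unknown flow. Total out = 987 + A.
water balance: 826.12 + 0.524·A = 0.620·(987 + A)
(0.524 − 0.620)·A = 0.620×987 − 826.12 = -214.18
A = -214.18 / -0.096 = 2231 t/h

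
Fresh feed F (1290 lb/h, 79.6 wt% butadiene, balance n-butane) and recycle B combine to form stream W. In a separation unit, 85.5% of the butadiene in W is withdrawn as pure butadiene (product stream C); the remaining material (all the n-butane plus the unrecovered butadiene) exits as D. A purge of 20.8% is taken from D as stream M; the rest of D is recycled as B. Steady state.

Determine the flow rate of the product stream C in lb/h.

butadiene in W: m_A = 1290×0.796 + (1−0.208)·(1−0.855)·m_A, so m_A = 1026.8/0.8852 = 1160.1 lb/h.
Product C = 0.855×1160.1 = 991.85 lb/h.

991.9 lb/h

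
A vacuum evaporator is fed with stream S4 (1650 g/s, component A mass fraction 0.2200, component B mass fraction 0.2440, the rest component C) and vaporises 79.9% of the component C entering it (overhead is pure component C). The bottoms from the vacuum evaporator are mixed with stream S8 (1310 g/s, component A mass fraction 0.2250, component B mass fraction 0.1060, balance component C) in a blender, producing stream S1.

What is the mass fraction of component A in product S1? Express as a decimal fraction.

Vapour removed = 0.799×0.536×1650 = 706.64 g/s; concentrate = 943.36 g/s.
component A reaching the mixer = 363 (from concentrate) + 1310×0.225 = 657.75 g/s.
Product flow = 943.36 + 1310 = 2253.4 g/s; component A fraction = 0.2919.

0.2919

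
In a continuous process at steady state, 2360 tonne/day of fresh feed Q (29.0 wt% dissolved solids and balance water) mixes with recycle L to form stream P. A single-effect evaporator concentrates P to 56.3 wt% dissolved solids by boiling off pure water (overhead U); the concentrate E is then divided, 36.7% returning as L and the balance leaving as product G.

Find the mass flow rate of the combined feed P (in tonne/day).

Overall dissolved solids balance (none leaves overhead): dissolved solids in fresh feed = dissolved solids in product, i.e. 2360×0.290 = (1−0.367)·E·0.563.
E = 684.4/(0.563×0.633) = 1920.4 tonne/day.
Recycle L = 0.367×1920.4 = 704.8 tonne/day.
Combined feed P = 2360 + 704.8 = 3064.8 tonne/day.

3065 tonne/day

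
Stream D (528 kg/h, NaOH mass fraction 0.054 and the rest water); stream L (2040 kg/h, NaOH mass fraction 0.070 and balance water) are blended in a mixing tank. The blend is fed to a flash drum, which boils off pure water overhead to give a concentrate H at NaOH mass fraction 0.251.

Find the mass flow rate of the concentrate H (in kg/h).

NaOH entering = 528×0.054 + 2040×0.070 = 171.31 kg/h.
All NaOH reports to H, so H = 171.31/0.251 = 682.52 kg/h.

682.5 kg/h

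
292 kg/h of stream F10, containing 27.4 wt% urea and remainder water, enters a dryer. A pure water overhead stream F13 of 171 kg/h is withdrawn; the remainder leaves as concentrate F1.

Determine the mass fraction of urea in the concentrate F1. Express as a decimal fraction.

urea is not removed: 292×0.274 = 80.008 kg/h of urea enters F1.
Concentrate = 292 − 171 = 121 kg/h.
Mass fraction = 80.008/121 = 0.661.

0.661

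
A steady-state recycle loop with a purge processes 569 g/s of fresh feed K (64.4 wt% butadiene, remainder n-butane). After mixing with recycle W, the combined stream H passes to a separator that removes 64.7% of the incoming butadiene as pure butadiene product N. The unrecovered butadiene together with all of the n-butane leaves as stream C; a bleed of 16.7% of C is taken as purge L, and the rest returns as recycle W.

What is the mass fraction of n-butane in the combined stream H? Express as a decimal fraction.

n-butane enters only via K and leaves only via the purge: 569×0.356 = 0.167×(n-butane in C), and the separator passes all n-butane, so n-butane in H = n-butane in C = 1213 g/s.
butadiene in H: m_A = 569×0.644 + (1−0.167)·(1−0.647)·m_A, so m_A = 366.44/0.7060 = 519.07 g/s.
H = 519.07 + 1213 = 1732 g/s.
n-butane fraction in H = 1213/1732 = 0.7003.

0.7003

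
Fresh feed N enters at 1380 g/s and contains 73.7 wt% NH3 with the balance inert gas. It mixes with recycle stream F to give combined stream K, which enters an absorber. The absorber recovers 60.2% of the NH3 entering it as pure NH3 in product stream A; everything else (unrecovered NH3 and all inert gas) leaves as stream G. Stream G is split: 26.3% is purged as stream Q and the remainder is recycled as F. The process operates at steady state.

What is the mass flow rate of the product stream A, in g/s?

866.4 g/s

NH3 in K: m_A = 1380×0.737 + (1−0.263)·(1−0.602)·m_A, so m_A = 1017.1/0.7067 = 1439.2 g/s.
Product A = 0.602×1439.2 = 866.41 g/s.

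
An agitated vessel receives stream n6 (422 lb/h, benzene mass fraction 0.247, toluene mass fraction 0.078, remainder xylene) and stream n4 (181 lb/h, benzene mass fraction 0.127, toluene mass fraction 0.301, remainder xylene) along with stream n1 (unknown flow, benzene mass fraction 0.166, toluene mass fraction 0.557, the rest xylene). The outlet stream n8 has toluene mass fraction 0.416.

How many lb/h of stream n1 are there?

1159 lb/h

Let n1 be the unknown flow. Total out = 603 + n1.
toluene balance: 87.397 + 0.557·n1 = 0.416·(603 + n1)
(0.557 − 0.416)·n1 = 0.416×603 − 87.397 = 163.45
n1 = 163.45 / 0.141 = 1159.2 lb/h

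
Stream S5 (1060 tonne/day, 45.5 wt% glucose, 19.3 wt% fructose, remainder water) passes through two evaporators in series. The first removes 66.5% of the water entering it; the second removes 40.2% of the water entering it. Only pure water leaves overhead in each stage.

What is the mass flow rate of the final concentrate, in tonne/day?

water in feed = 1060×0.352 = 373.12 tonne/day.
After stage 1: water left = (1−0.665)×373.12 = 125; stream total = 811.88 tonne/day.
After stage 2: water left = (1−0.402)×125 = 74.747; final concentrate = 761.63 tonne/day.

761.6 tonne/day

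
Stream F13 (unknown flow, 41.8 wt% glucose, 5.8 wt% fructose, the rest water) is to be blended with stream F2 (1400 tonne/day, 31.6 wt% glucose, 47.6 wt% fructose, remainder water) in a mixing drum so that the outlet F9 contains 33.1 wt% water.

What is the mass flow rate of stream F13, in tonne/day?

Let F13 be the unknown flow. Total out = 1400 + F13.
water balance: 291.2 + 0.524·F13 = 0.331·(1400 + F13)
(0.524 − 0.331)·F13 = 0.331×1400 − 291.2 = 172.2
F13 = 172.2 / 0.193 = 892.23 tonne/day

892.2 tonne/day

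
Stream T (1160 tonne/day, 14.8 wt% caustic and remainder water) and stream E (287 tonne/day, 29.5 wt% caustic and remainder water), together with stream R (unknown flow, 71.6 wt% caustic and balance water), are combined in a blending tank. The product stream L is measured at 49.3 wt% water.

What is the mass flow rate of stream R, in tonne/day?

2284 tonne/day

Let R be the unknown flow. Total out = 1447 + R.
water balance: 1190.7 + 0.284·R = 0.493·(1447 + R)
(0.284 − 0.493)·R = 0.493×1447 − 1190.7 = -477.28
R = -477.28 / -0.209 = 2283.7 tonne/day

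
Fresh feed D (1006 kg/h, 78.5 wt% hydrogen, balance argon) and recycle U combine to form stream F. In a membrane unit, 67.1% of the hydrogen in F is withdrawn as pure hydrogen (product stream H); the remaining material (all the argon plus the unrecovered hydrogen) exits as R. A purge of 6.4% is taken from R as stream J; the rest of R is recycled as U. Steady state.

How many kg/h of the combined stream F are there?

argon enters only via D and leaves only via the purge: 1006×0.215 = 0.064×(argon in R), and the membrane unit passes all argon, so argon in F = argon in R = 3379.5 kg/h.
hydrogen in F: m_A = 1006×0.785 + (1−0.064)·(1−0.671)·m_A, so m_A = 789.71/0.6921 = 1141.1 kg/h.
F = 1141.1 + 3379.5 = 4520.6 kg/h.

4521 kg/h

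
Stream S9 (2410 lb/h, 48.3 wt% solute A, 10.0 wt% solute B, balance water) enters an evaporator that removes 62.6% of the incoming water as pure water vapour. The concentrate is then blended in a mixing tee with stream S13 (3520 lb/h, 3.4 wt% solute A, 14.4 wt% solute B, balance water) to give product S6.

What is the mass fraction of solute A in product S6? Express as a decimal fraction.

Vapour removed = 0.626×0.417×2410 = 629.11 lb/h; concentrate = 1780.9 lb/h.
solute A reaching the mixer = 1164 (from concentrate) + 3520×0.034 = 1283.7 lb/h.
Product flow = 1780.9 + 3520 = 5300.9 lb/h; solute A fraction = 0.242.

0.242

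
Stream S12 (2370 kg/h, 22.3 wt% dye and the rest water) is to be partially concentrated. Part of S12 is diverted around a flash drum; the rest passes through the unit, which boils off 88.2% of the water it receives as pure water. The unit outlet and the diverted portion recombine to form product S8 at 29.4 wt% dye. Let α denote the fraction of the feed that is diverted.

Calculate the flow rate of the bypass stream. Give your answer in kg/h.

1535 kg/h

All 2370×0.223 = 528.51 kg/h of dye reaches S8, so S8 = 528.51/0.294 = 1797.7 kg/h and vapour = 572.35 kg/h.
The evaporator receives (1−α)·2370 of feed at 0.777 water and removes 0.882 of that water:
0.882×0.777×(1−α)×2370 = 572.35
(1−α) = 572.35/1624.2 = 0.3524;  α = 0.6476.
Bypass flow = 0.6476×2370 = 1534.8 kg/h.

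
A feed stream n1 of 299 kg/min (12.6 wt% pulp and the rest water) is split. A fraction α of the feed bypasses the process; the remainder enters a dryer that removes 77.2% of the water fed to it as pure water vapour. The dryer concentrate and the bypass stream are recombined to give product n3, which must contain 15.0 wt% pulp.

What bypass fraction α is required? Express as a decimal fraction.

All 299×0.126 = 37.674 kg/min of pulp reaches n3, so n3 = 37.674/0.150 = 251.16 kg/min and vapour = 47.84 kg/min.
The evaporator receives (1−α)·299 of feed at 0.874 water and removes 0.772 of that water:
0.772×0.874×(1−α)×299 = 47.84
(1−α) = 47.84/201.74 = 0.2371;  α = 0.7629.

0.763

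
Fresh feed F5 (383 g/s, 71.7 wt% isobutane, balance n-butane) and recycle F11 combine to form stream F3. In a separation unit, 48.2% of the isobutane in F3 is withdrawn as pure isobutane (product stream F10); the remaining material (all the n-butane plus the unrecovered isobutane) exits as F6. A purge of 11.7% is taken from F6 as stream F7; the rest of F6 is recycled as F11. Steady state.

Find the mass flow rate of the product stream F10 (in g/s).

isobutane in F3: m_A = 383×0.717 + (1−0.117)·(1−0.482)·m_A, so m_A = 274.61/0.5426 = 506.1 g/s.
Product F10 = 0.482×506.1 = 243.94 g/s.

243.9 g/s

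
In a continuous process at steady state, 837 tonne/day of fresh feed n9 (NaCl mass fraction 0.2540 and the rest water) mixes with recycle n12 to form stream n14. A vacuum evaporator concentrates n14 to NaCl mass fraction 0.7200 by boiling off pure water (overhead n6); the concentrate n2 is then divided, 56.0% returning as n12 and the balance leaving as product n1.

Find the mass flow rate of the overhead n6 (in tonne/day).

541.7 tonne/day

Overall NaCl balance (none leaves overhead): NaCl in fresh feed = NaCl in product, i.e. 837×0.254 = (1−0.560)·n2·0.720.
n2 = 212.6/(0.720×0.440) = 671.08 tonne/day.
Recycle n12 = 0.560×671.08 = 375.8 tonne/day.
Combined feed n14 = 837 + 375.8 = 1212.8 tonne/day.
Overhead n6 = n14 − n2 = 1212.8 − 671.08 = 541.73 tonne/day.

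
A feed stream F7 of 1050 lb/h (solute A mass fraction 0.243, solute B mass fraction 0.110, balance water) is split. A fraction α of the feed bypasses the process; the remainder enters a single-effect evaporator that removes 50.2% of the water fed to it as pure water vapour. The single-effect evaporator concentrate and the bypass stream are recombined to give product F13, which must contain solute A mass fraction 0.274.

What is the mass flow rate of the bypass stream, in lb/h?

684.2 lb/h

All 1050×0.243 = 255.15 lb/h of solute A reaches F13, so F13 = 255.15/0.274 = 931.2 lb/h and vapour = 118.8 lb/h.
The evaporator receives (1−α)·1050 of feed at 0.647 water and removes 0.502 of that water:
0.502×0.647×(1−α)×1050 = 118.8
(1−α) = 118.8/341.03 = 0.3483;  α = 0.6517.
Bypass flow = 0.6517×1050 = 684.24 lb/h.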